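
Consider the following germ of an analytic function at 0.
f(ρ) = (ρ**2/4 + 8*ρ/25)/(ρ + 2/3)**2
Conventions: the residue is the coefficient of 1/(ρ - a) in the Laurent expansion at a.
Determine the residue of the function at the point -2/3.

At the order-2 pole -2/3 set g(ρ) = (ρ - (-2/3))^2*f(ρ) = ρ**2/4 + 8*ρ/25.
Order-2 pole: residue = g'(a); g'(-2/3) = -1/75, so the residue is -1/75.

The residue is -1/75.


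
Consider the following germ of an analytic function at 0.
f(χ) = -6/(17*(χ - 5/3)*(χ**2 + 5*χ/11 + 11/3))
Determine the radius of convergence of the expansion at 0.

Denominator factor (χ**2 + 5*χ/11 + 11/3): discriminant -5249/363, complex-conjugate roots (-5/22) + ((1/66)*sqrt(15747))*i and (-5/22) - ((1/66)*sqrt(15747))*i; poles of order 1, moduli (1/3)*sqrt(33) and (1/3)*sqrt(33).
Denominator factor (χ - 5/3): pole of order 1 at 5/3, modulus 5/3.
The radius of convergence is the smallest modulus among the singular points: 5/3.

The radius of convergence is 5/3.


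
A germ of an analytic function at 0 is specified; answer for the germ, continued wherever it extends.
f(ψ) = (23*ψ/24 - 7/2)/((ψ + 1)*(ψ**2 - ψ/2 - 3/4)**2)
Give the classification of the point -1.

The denominator factor ψ + 1 vanishes at -1 and appears to the power 1; the numerator there equals -107/24, nonzero, and no other factor vanishes.
Hence a pole whose order is the multiplicity, 1.

The point is a pole of order 1.


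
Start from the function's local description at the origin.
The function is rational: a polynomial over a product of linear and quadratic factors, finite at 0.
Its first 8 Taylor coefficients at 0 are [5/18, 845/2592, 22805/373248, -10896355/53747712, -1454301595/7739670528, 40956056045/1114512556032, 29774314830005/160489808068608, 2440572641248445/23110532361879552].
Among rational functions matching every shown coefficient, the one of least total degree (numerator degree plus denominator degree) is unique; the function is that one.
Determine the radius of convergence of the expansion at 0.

No rational of total degree below 3 reproduces all 8 coefficients; solving the [0/3] Pade equations on them gives f(μ) = -3/(4*(μ - 9/4)*(μ**2 - 7*μ/8 + 6/5)), whose expansion matches every shown term.
Denominator factor (μ - 9/4): pole of order 1 at 9/4, modulus 9/4.
Denominator factor (μ**2 - 7*μ/8 + 6/5): discriminant -1291/320, complex-conjugate roots (7/16) + ((1/80)*sqrt(6455))*i and (7/16) - ((1/80)*sqrt(6455))*i; poles of order 1, moduli (1/5)*sqrt(30) and (1/5)*sqrt(30).
The radius of convergence is the smallest modulus among the singular points: (1/5)*sqrt(30).

The radius of convergence is (1/5)*sqrt(30).


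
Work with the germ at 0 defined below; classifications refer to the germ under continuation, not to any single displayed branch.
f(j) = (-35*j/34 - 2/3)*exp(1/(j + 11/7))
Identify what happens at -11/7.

The point is an essential singularity.

The exponent 1/(j - (-11/7)) has a pole at -11/7, so exp(1/(j - (-11/7))) takes every nonzero value near it: an essential singularity (not a pole of any order).


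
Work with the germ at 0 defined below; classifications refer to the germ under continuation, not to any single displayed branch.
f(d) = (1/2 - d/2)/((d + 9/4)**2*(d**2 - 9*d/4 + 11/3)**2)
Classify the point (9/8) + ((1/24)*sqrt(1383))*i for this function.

The denominator factor d**2 - 9*d/4 + 11/3 vanishes at (9/8) + ((1/24)*sqrt(1383))*i and appears to the power 2; the numerator there equals (-1/16) - ((1/48)*sqrt(1383))*i, nonzero, and no other factor vanishes.
Hence a pole whose order is the multiplicity, 2.

The point is a pole of order 2.


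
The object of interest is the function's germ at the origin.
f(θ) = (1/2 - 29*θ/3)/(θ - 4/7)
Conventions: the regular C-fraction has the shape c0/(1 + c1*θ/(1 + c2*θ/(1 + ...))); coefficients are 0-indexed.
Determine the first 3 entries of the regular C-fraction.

The regular C-fraction coefficients are [-7/8, 211/12, -58/3].

Taylor coefficients (expand at 0): a_0 = -7/8, a_1 = 1477/96, a_2 = 10339/384.
c0 = a_0 = -7/8. Peel one level at a time: if S = 1 + c*θ/S' with S'(0) = 1, then c is the θ-coefficient of S and S' = c*θ/(S - 1).
S_1 = c0/f = 1 + (211/12)*θ + (6119/18)*θ^2 + ...; c1 = 211/12.
S_2 = c1*θ/(S_1 - 1) = 1 + (-58/3)*θ + ...; c2 = -58/3.


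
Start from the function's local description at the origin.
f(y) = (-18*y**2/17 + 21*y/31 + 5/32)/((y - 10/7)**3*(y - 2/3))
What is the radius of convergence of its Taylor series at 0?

Denominator factor (y - 10/7)^3: pole of order 3 at 10/7, modulus 10/7.
Denominator factor (y - 2/3): pole of order 1 at 2/3, modulus 2/3.
The radius of convergence is the smallest modulus among the singular points: 2/3.

The radius of convergence is 2/3.


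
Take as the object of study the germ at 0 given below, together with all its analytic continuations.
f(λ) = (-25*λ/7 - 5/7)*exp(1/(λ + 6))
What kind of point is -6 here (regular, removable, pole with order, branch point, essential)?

The point is an essential singularity.

The exponent 1/(λ - (-6)) has a pole at -6, so exp(1/(λ - (-6))) takes every nonzero value near it: an essential singularity (not a pole of any order).


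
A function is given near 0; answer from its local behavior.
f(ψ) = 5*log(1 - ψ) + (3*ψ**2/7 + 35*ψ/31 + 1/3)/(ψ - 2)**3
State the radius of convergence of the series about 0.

Denominator factor (ψ - 2)^3: pole of order 3 at 2, modulus 2.
Branch term (5)*log(1 - ψ/(1)): its argument vanishes at ψ = 1, a logarithmic branch point, modulus 1.
The radius of convergence is the smallest modulus among the singular points: 1.

The radius of convergence is 1.


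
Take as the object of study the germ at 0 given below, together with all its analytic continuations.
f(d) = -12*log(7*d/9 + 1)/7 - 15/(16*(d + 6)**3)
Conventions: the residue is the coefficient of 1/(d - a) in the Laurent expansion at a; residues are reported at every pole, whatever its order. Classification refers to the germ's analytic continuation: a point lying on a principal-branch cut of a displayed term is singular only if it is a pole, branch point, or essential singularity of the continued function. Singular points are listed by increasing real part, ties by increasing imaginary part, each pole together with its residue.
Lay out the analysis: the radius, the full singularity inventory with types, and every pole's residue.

Denominator factor (d + 6)^3: pole of order 3 at -6, modulus 6.
Branch term (-12/7)*log(1 - d/(-9/7)): its argument vanishes at d = -9/7, a logarithmic branch point, modulus 9/7.
The radius of convergence is the smallest modulus among the singular points: 9/7.
The branch term is analytic at -6 and contributes nothing to the residue; only the rational part matters.
At the order-3 pole -6 set g(d) = (d - (-6))^3*(rational part) = -15/16.
Order-3 pole: residue = g''(a)/2; g''(-6) = 0, so the residue is 0.
List the singular points by increasing real part (a conjugate pair: the negative imaginary part first).

Radius of convergence at 0: 9/7.
At -6: a pole of order 3; residue 0.
At -9/7: a logarithmic branch point.


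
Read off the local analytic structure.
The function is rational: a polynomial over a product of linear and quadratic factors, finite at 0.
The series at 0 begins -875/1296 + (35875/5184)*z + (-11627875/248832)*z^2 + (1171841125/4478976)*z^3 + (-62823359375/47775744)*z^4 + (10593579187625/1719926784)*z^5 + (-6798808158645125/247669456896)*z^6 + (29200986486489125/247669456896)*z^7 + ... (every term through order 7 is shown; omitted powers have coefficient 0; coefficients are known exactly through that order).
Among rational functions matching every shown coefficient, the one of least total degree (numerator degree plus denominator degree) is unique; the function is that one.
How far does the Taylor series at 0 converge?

No rational of total degree below 5 reproduces all 8 coefficients; solving the [0/5] Pade equations on them gives f(z) = -7/(6*(z + 3/10)**3*(z + 8)**2), whose expansion matches every shown term.
Denominator factor (z + 3/10)^3: pole of order 3 at -3/10, modulus 3/10.
Denominator factor (z + 8)^2: pole of order 2 at -8, modulus 8.
The radius of convergence is the smallest modulus among the singular points: 3/10.

The radius of convergence is 3/10.


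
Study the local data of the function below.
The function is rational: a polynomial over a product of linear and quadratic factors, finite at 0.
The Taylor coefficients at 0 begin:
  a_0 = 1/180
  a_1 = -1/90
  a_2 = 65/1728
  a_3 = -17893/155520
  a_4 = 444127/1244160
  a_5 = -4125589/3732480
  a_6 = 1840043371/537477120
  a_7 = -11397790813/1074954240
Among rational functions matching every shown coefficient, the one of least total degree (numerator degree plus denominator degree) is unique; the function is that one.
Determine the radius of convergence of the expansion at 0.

The radius of convergence is -1 + (1/2)*sqrt(7).

No rational of total degree below 5 reproduces all 8 coefficients; solving the [1/4] Pade equations on them gives f(ρ) = (-3*ρ/10 - 3/5)/((ρ - 12)**2*(ρ**2 - 2*ρ - 3/4)), whose expansion matches every shown term.
Denominator factor (ρ - 12)^2: pole of order 2 at 12, modulus 12.
Denominator factor (ρ**2 - 2*ρ - 3/4): discriminant 7, real irrational roots 1 + (1/2)*sqrt(7) and 1 - (1/2)*sqrt(7); poles of order 1, moduli 1 + (1/2)*sqrt(7) and -1 + (1/2)*sqrt(7).
The radius of convergence is the smallest modulus among the singular points: -1 + (1/2)*sqrt(7).


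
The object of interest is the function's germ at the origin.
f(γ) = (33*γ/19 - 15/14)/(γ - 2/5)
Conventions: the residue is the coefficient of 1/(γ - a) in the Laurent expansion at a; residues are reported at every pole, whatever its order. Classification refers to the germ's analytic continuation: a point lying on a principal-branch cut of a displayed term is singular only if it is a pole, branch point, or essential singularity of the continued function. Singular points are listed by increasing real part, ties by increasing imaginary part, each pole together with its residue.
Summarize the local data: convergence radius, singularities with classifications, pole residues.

Radius of convergence at 0: 2/5.
At 2/5: a pole of order 1; residue -501/1330.

Denominator factor (γ - 2/5): pole of order 1 at 2/5, modulus 2/5.
The radius of convergence is the smallest modulus among the singular points: 2/5.
At the order-1 pole 2/5 set g(γ) = (γ - (2/5))*f(γ) = 33*γ/19 - 15/14.
Simple pole: residue = g(a) at a = 2/5, which is -501/1330.


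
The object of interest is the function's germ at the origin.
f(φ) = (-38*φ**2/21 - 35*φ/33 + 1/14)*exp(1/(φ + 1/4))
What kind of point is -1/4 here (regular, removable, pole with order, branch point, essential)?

The point is an essential singularity.

The exponent 1/(φ - (-1/4)) has a pole at -1/4, so exp(1/(φ - (-1/4))) takes every nonzero value near it: an essential singularity (not a pole of any order).


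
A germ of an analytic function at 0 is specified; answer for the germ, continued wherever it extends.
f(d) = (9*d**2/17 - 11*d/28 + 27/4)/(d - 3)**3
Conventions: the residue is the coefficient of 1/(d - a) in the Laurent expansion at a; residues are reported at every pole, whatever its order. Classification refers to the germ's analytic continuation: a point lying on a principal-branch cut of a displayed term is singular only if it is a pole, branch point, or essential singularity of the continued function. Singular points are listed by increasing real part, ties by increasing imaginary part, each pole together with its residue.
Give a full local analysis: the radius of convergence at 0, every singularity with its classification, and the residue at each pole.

Radius of convergence at 0: 3.
At 3: a pole of order 3; residue 9/17.

Denominator factor (d - 3)^3: pole of order 3 at 3, modulus 3.
The radius of convergence is the smallest modulus among the singular points: 3.
At the order-3 pole 3 set g(d) = (d - (3))^3*f(d) = 9*d**2/17 - 11*d/28 + 27/4.
Order-3 pole: residue = g''(a)/2; g''(3) = 18/17, so the residue is 9/17.


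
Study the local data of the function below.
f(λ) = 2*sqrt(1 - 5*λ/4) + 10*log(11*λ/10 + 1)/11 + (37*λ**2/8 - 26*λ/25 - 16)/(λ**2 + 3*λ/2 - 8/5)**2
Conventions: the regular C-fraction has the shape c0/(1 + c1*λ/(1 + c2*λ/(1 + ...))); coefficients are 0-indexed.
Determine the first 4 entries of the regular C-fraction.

The regular C-fraction coefficients are [-17/4, -99/34, 1031023/1077120, -1051284811/1866446208].

Taylor coefficients (expand at 0): a_0 = -17/4, a_1 = -99/8, a_2 = -123841/5120, a_3 = -24947317/614400.
c0 = a_0 = -17/4. Peel one level at a time: if S = 1 + c*λ/S' with S'(0) = 1, then c is the λ-coefficient of S and S' = c*λ/(S - 1).
S_1 = c0/f = 1 + (-99/34)*λ + (1031023/369920)*λ^2 + ...; c1 = -99/34.
S_2 = c1*λ/(S_1 - 1) = 1 + (1031023/1077120)*λ + (432881981/802897920)*λ^2 + ...; c2 = 1031023/1077120.
S_3 = c2*λ/(S_2 - 1) = 1 + (-1051284811/1866446208)*λ + ...; c3 = -1051284811/1866446208.


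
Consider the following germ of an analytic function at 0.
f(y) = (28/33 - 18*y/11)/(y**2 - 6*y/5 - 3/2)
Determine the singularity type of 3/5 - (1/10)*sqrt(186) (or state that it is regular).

The point is a pole of order 1.

The denominator factor y**2 - 6*y/5 - 3/2 vanishes at 3/5 - (1/10)*sqrt(186) and appears to the power 1; the numerator there equals -2/15 + (9/55)*sqrt(186), nonzero, and no other factor vanishes.
Hence a pole whose order is the multiplicity, 1.


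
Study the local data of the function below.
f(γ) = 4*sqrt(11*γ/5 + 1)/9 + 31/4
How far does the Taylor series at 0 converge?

The radius of convergence is 5/11.

Branch term (4/9)*sqrt(1 - γ/(-5/11)): its argument vanishes at γ = -5/11, a square-root branch point, modulus 5/11.
The radius of convergence is the smallest modulus among the singular points: 5/11.


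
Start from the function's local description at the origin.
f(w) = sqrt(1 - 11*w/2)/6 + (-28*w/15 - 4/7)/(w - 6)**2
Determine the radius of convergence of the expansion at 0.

The radius of convergence is 2/11.

Denominator factor (w - 6)^2: pole of order 2 at 6, modulus 6.
Branch term (1/6)*sqrt(1 - w/(2/11)): its argument vanishes at w = 2/11, a square-root branch point, modulus 2/11.
The radius of convergence is the smallest modulus among the singular points: 2/11.


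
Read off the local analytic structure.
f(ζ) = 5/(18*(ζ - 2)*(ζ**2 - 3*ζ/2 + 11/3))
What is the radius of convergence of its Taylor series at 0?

Denominator factor (ζ - 2): pole of order 1 at 2, modulus 2.
Denominator factor (ζ**2 - 3*ζ/2 + 11/3): discriminant -149/12, complex-conjugate roots (3/4) + ((1/12)*sqrt(447))*i and (3/4) - ((1/12)*sqrt(447))*i; poles of order 1, moduli (1/3)*sqrt(33) and (1/3)*sqrt(33).
The radius of convergence is the smallest modulus among the singular points: (1/3)*sqrt(33).

The radius of convergence is (1/3)*sqrt(33).


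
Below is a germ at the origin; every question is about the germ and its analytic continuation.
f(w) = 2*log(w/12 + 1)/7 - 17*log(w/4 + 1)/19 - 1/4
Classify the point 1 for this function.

There is no denominator, hence no pole anywhere.
Branch term log(1 - w/(-4)): argument at 1 is 5/4, nonzero, so 1 is not its branch point (a point on a principal cut is still regular for the continued germ).
Branch term log(1 - w/(-12)): argument at 1 is 13/12, nonzero, so 1 is not its branch point (a point on a principal cut is still regular for the continued germ).
So the germ continues analytically to 1.

The point is a regular point.


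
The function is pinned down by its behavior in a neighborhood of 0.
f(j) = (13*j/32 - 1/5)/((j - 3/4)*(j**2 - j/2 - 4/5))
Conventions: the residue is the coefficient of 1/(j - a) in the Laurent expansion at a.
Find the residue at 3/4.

At the order-1 pole 3/4 set g(j) = (j - (3/4))*f(j) = (13*j/32 - 1/5)/(j**2 - j/2 - 4/5).
Simple pole: residue = g(a) at a = 3/4, which is -67/392.

The residue is -67/392.


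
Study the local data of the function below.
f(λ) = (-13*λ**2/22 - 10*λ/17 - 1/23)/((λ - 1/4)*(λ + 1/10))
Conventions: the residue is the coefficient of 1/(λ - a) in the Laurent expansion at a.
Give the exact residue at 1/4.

At the order-1 pole 1/4 set g(λ) = (λ - (1/4))*f(λ) = (-13*λ**2/22 - 10*λ/17 - 1/23)/(λ + 1/10).
Simple pole: residue = g(a) at a = 1/4, which is -156535/240856.

The residue is -156535/240856.


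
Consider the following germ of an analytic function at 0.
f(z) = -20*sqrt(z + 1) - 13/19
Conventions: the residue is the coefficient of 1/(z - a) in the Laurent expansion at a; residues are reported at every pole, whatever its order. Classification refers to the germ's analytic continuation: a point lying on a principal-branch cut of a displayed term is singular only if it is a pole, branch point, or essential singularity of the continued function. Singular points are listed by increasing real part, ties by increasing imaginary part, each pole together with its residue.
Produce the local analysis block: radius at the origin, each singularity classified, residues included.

Radius of convergence at 0: 1.
At -1: an algebraic (square-root) branch point.

Branch term (-20)*sqrt(1 - z/(-1)): its argument vanishes at z = -1, a square-root branch point, modulus 1.
The radius of convergence is the smallest modulus among the singular points: 1.


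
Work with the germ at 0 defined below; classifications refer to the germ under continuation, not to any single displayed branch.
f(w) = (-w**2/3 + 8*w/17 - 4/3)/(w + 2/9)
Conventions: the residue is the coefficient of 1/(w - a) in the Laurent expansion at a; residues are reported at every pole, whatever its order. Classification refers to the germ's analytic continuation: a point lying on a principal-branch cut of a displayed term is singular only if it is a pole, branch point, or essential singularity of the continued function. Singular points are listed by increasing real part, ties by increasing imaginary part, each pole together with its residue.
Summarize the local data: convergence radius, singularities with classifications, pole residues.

Radius of convergence at 0: 2/9.
At -2/9: a pole of order 1; residue -6008/4131.

Denominator factor (w + 2/9): pole of order 1 at -2/9, modulus 2/9.
The radius of convergence is the smallest modulus among the singular points: 2/9.
At the order-1 pole -2/9 set g(w) = (w - (-2/9))*f(w) = -w**2/3 + 8*w/17 - 4/3.
Simple pole: residue = g(a) at a = -2/9, which is -6008/4131.


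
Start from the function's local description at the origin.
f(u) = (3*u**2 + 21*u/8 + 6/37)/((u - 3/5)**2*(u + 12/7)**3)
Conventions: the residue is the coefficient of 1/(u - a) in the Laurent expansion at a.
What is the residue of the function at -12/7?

The residue is -146949775/707879412.

At the order-3 pole -12/7 set g(u) = (u - (-12/7))^3*f(u) = (3*u**2 + 21*u/8 + 6/37)/(u - 3/5)**2.
Order-3 pole: residue = g''(a)/2; g''(-12/7) = -146949775/353939706, so the residue is -146949775/707879412.


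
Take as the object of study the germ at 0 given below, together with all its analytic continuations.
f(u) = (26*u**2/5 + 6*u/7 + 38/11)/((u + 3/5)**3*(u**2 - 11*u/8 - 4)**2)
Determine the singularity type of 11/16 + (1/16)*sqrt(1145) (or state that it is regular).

The denominator factor u**2 - 11*u/8 - 4 vanishes at 11/16 + (1/16)*sqrt(1145) and appears to the power 2; the numerator there equals 733273/24640 + (1121/2240)*sqrt(1145), nonzero, and no other factor vanishes.
Hence a pole whose order is the multiplicity, 2.

The point is a pole of order 2.


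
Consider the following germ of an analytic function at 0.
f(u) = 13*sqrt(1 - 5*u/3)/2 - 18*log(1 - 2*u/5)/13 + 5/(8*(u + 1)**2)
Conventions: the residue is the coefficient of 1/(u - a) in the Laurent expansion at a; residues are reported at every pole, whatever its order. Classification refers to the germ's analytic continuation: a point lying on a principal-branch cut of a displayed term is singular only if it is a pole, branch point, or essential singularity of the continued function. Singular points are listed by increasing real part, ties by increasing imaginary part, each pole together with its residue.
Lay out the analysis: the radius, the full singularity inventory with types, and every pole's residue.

Radius of convergence at 0: 3/5.
At -1: a pole of order 2; residue 0.
At 3/5: an algebraic (square-root) branch point.
At 5/2: a logarithmic branch point.

Denominator factor (u + 1)^2: pole of order 2 at -1, modulus 1.
Branch term (13/2)*sqrt(1 - u/(3/5)): its argument vanishes at u = 3/5, a square-root branch point, modulus 3/5.
Branch term (-18/13)*log(1 - u/(5/2)): its argument vanishes at u = 5/2, a logarithmic branch point, modulus 5/2.
The radius of convergence is the smallest modulus among the singular points: 3/5.
The branch terms are analytic at -1 and contribute nothing to the residue; only the rational part matters.
At the order-2 pole -1 set g(u) = (u - (-1))^2*(rational part) = 5/8.
Order-2 pole: residue = g'(a); g'(-1) = 0, so the residue is 0.
List the singular points by increasing real part (a conjugate pair: the negative imaginary part first).


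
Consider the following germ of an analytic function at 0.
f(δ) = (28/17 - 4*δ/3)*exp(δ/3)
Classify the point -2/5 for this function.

The point is a regular point.

There is no denominator, hence no pole anywhere.
The factor exp(δ/3) is entire.
So the germ continues analytically to -2/5.


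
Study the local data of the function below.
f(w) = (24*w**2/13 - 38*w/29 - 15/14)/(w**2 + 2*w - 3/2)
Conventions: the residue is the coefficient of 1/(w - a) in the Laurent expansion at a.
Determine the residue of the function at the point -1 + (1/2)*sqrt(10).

The factor w**2 + 2*w - 3/2 splits as (w - a)(w - a') with a = -1 + (1/2)*sqrt(10), a' = -1 - (1/2)*sqrt(10). At the order-1 pole a set g(w) = (w - a)*f(w) = [24*w**2/13 - 38*w/29 - 15/14] / (w - a').
Simple pole: residue = g(a) at a = -1 + (1/2)*sqrt(10), which is -943/377 + (7073/10556)*sqrt(10).

The residue is -943/377 + (7073/10556)*sqrt(10).


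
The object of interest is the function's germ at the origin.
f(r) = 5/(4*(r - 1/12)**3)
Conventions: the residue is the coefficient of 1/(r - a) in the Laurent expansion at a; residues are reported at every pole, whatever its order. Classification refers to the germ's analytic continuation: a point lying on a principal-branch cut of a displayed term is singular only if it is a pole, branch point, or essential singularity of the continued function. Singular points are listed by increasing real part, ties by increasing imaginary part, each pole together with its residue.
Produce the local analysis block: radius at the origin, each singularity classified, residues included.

Radius of convergence at 0: 1/12.
At 1/12: a pole of order 3; residue 0.

Denominator factor (r - 1/12)^3: pole of order 3 at 1/12, modulus 1/12.
The radius of convergence is the smallest modulus among the singular points: 1/12.
At the order-3 pole 1/12 set g(r) = (r - (1/12))^3*f(r) = 5/4.
Order-3 pole: residue = g''(a)/2; g''(1/12) = 0, so the residue is 0.


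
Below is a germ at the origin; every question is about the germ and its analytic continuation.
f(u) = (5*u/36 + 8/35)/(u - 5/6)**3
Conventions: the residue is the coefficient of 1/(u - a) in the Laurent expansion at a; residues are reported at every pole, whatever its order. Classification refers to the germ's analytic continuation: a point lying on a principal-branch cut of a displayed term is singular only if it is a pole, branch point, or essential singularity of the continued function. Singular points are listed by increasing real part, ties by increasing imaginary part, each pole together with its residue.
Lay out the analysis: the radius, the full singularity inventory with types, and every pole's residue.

Denominator factor (u - 5/6)^3: pole of order 3 at 5/6, modulus 5/6.
The radius of convergence is the smallest modulus among the singular points: 5/6.
At the order-3 pole 5/6 set g(u) = (u - (5/6))^3*f(u) = 5*u/36 + 8/35.
Order-3 pole: residue = g''(a)/2; g''(5/6) = 0, so the residue is 0.

Radius of convergence at 0: 5/6.
At 5/6: a pole of order 3; residue 0.


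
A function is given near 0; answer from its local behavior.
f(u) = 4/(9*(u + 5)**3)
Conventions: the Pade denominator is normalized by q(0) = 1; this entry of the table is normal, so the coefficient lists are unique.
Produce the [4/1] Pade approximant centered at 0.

Taylor coefficients needed (expand at 0): a_0 = 4/1125, a_1 = -4/1875, a_2 = 8/9375, a_3 = -8/28125, a_4 = 4/46875, a_5 = -28/1171875.
Write the denominator as Q(u) = 1 + q1*u. Requiring Q*f - P = O(u^6) with deg P <= 4 kills the coefficients of u^5..u^5 in Q*f:
  u^5: a_5 + q1*a_4 = 0, i.e. -28/1171875 + (4/46875)*q1 = 0.
Solving this linear system: q1 = 7/25.
The numerator is Q*f truncated at degree 4: P0 = a_0 = 4/1125; P1 = a_1 + q1*a_0 = -32/28125; P2 = a_2 + q1*a_1 = 4/15625; P3 = a_3 + q1*a_2 = -32/703125; P4 = a_4 + q1*a_3 = 4/703125.

The Pade approximant has numerator coefficients [4/1125, -32/28125, 4/15625, -32/703125, 4/703125]; denominator coefficients [1, 7/25].


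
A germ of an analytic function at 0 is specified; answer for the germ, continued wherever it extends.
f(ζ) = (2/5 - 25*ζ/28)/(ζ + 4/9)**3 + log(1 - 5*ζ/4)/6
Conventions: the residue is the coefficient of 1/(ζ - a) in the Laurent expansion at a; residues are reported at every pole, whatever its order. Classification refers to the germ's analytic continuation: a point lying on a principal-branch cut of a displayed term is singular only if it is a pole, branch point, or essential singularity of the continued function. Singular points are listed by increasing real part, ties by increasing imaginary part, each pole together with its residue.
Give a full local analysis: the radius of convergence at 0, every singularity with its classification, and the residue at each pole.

Denominator factor (ζ + 4/9)^3: pole of order 3 at -4/9, modulus 4/9.
Branch term (1/6)*log(1 - ζ/(4/5)): its argument vanishes at ζ = 4/5, a logarithmic branch point, modulus 4/5.
The radius of convergence is the smallest modulus among the singular points: 4/9.
The branch term is analytic at -4/9 and contributes nothing to the residue; only the rational part matters.
At the order-3 pole -4/9 set g(ζ) = (ζ - (-4/9))^3*(rational part) = 2/5 - 25*ζ/28.
Order-3 pole: residue = g''(a)/2; g''(-4/9) = 0, so the residue is 0.
List the singular points by increasing real part (a conjugate pair: the negative imaginary part first).

Radius of convergence at 0: 4/9.
At -4/9: a pole of order 3; residue 0.
At 4/5: a logarithmic branch point.


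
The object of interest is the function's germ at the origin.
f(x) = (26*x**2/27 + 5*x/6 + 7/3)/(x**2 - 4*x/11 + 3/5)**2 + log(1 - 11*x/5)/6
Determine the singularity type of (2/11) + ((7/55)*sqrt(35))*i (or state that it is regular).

The point is a pole of order 2.

The denominator factor x**2 - 4*x/11 + 3/5 vanishes at (2/11) + ((7/55)*sqrt(35))*i and appears to the power 2; the numerator there equals (32192/16335) + ((4921/32670)*sqrt(35))*i, nonzero, and no other factor vanishes.
The branch terms are analytic at this point.
Hence a pole whose order is the multiplicity, 2.


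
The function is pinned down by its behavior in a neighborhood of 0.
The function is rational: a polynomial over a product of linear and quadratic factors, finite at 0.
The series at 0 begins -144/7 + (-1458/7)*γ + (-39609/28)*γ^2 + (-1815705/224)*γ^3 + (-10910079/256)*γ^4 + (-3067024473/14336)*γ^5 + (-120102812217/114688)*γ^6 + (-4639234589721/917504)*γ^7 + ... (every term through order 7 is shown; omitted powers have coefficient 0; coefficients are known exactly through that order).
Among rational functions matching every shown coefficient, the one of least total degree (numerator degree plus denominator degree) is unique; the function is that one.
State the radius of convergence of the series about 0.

The radius of convergence is -11/16 + (1/48)*sqrt(1857).

No rational of total degree below 5 reproduces all 8 coefficients; solving the [0/5] Pade equations on them gives f(γ) = -6/(7*(γ - 1/2)**3*(γ**2 + 11*γ/8 - 1/3)), whose expansion matches every shown term.
Denominator factor (γ - 1/2)^3: pole of order 3 at 1/2, modulus 1/2.
Denominator factor (γ**2 + 11*γ/8 - 1/3): discriminant 619/192, real irrational roots -11/16 + (1/48)*sqrt(1857) and -11/16 - (1/48)*sqrt(1857); poles of order 1, moduli -11/16 + (1/48)*sqrt(1857) and 11/16 + (1/48)*sqrt(1857).
The radius of convergence is the smallest modulus among the singular points: -11/16 + (1/48)*sqrt(1857).


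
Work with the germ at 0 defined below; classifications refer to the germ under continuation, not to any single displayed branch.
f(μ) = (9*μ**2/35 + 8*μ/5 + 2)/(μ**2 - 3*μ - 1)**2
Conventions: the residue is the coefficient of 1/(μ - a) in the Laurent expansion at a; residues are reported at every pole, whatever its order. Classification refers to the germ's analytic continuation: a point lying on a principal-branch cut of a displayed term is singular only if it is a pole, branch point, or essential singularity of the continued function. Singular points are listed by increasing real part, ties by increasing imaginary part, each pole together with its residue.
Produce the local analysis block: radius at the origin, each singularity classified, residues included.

Radius of convergence at 0: -3/2 + (1/2)*sqrt(13).
At 3/2 - (1/2)*sqrt(13): a pole of order 2; residue (58/1183)*sqrt(13).
At 3/2 + (1/2)*sqrt(13): a pole of order 2; residue -(58/1183)*sqrt(13).

Denominator factor (μ**2 - 3*μ - 1)^2: discriminant 13, real irrational roots 3/2 + (1/2)*sqrt(13) and 3/2 - (1/2)*sqrt(13); poles of order 2, moduli 3/2 + (1/2)*sqrt(13) and -3/2 + (1/2)*sqrt(13).
The radius of convergence is the smallest modulus among the singular points: -3/2 + (1/2)*sqrt(13).
The factor μ**2 - 3*μ - 1 splits as (μ - a)(μ - a') with a = 3/2 - (1/2)*sqrt(13), a' = 3/2 + (1/2)*sqrt(13). At the order-2 pole a set g(μ) = (μ - a)^2*f(μ) = [9*μ**2/35 + 8*μ/5 + 2] / (μ - a')^2.
Order-2 pole: residue = g'(a); g'(3/2 - (1/2)*sqrt(13)) = (58/1183)*sqrt(13), so the residue is (58/1183)*sqrt(13).
The factor μ**2 - 3*μ - 1 splits as (μ - a)(μ - a') with a = 3/2 + (1/2)*sqrt(13), a' = 3/2 - (1/2)*sqrt(13). At the order-2 pole a set g(μ) = (μ - a)^2*f(μ) = [9*μ**2/35 + 8*μ/5 + 2] / (μ - a')^2.
Order-2 pole: residue = g'(a); g'(3/2 + (1/2)*sqrt(13)) = -(58/1183)*sqrt(13), so the residue is -(58/1183)*sqrt(13).
List the singular points by increasing real part (a conjugate pair: the negative imaginary part first).


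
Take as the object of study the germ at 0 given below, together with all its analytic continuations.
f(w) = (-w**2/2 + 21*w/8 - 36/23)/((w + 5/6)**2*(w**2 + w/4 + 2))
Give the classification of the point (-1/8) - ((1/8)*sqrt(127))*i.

The point is a pole of order 1.

The denominator factor w**2 + w/4 + 2 vanishes at (-1/8) - ((1/8)*sqrt(127))*i and appears to the power 1; the numerator there equals (-669/736) - ((11/32)*sqrt(127))*i, nonzero, and no other factor vanishes.
Hence a pole whose order is the multiplicity, 1.


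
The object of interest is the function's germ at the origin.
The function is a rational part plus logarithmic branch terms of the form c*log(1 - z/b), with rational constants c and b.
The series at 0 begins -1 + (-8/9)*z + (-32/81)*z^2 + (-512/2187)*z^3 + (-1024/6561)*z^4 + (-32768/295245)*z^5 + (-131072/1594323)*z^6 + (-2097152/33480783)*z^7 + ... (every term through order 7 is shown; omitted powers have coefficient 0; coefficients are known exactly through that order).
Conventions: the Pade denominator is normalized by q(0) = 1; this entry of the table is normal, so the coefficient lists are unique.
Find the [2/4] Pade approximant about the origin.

The Pade approximant has numerator coefficients [-1, 4/27, 416/1215]; denominator coefficients [1, -28/27, 224/1215, 128/10935, 1024/295245].

Taylor coefficients needed (read off): a_0 = -1, a_1 = -8/9, a_2 = -32/81, a_3 = -512/2187, a_4 = -1024/6561, a_5 = -32768/295245, a_6 = -131072/1594323.
Write the denominator as Q(z) = 1 + q1*z + q2*z^2 + q3*z^3 + q4*z^4. Requiring Q*f - P = O(z^7) with deg P <= 2 kills the coefficients of z^3..z^6 in Q*f:
  z^3: a_3 + q1*a_2 + q2*a_1 + q3*a_0 = 0, i.e. -512/2187 + (-32/81)*q1 + (-8/9)*q2 + (-1)*q3 = 0.
  z^4: a_4 + q1*a_3 + q2*a_2 + q3*a_1 + q4*a_0 = 0, i.e. -1024/6561 + (-512/2187)*q1 + (-32/81)*q2 + (-8/9)*q3 + (-1)*q4 = 0.
  z^5: a_5 + q1*a_4 + q2*a_3 + q3*a_2 + q4*a_1 = 0, i.e. -32768/295245 + (-1024/6561)*q1 + (-512/2187)*q2 + (-32/81)*q3 + (-8/9)*q4 = 0.
  z^6: a_6 + q1*a_5 + q2*a_4 + q3*a_3 + q4*a_2 = 0, i.e. -131072/1594323 + (-32768/295245)*q1 + (-1024/6561)*q2 + (-512/2187)*q3 + (-32/81)*q4 = 0.
Solving this linear system: q1 = -28/27, q2 = 224/1215, q3 = 128/10935, q4 = 1024/295245.
The numerator is Q*f truncated at degree 2: P0 = a_0 = -1; P1 = a_1 + q1*a_0 = 4/27; P2 = a_2 + q1*a_1 + q2*a_0 = 416/1215.


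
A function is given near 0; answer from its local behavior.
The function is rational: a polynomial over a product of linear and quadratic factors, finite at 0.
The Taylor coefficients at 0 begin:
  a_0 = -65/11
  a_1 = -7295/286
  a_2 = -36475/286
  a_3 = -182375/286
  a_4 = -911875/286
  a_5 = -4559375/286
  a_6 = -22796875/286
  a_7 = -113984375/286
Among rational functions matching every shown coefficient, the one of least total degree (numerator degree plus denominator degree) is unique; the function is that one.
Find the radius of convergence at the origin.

The radius of convergence is 1/5.

No rational of total degree below 2 reproduces all 8 coefficients; solving the [1/1] Pade equations on them gives f(k) = (13/11 - 21*k/26)/(k - 1/5), whose expansion matches every shown term.
Denominator factor (k - 1/5): pole of order 1 at 1/5, modulus 1/5.
The radius of convergence is the smallest modulus among the singular points: 1/5.


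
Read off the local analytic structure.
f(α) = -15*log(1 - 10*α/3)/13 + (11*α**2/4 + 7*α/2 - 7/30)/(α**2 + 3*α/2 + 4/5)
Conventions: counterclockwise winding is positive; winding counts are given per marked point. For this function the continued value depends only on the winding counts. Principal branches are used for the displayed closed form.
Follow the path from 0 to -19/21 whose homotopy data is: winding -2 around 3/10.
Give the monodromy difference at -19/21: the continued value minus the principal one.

Continued minus principal equals (60/13)*pi*i.

The rational part is single-valued and drops out of the difference; each branch term changes only by its own monodromy.
(-15/13)*log(1 - α/(3/10)): each positive loop around 3/10 adds 2*pi*i to the log, so winding -2 contributes (-15/13)*(-2)*2*pi*i = (60/13)*pi*i.
Summing the contributions at α = -19/21 gives (60/13)*pi*i.


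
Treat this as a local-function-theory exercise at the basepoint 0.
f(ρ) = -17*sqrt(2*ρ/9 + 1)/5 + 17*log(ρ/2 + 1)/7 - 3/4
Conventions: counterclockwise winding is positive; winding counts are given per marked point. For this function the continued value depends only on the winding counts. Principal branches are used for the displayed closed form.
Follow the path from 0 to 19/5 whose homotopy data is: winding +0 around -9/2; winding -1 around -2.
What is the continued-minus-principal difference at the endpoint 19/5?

The rational part is single-valued and drops out of the difference; each branch term changes only by its own monodromy.
(-17/5)*sqrt(1 - ρ/(-9/2)): winding +0 is even, the square root returns to the same sheet, contribution 0.
(17/7)*log(1 - ρ/(-2)): each positive loop around -2 adds 2*pi*i to the log, so winding -1 contributes (17/7)*(-1)*2*pi*i = -(34/7)*pi*i.
Summing the contributions at ρ = 19/5 gives -(34/7)*pi*i.

Continued minus principal equals -(34/7)*pi*i.


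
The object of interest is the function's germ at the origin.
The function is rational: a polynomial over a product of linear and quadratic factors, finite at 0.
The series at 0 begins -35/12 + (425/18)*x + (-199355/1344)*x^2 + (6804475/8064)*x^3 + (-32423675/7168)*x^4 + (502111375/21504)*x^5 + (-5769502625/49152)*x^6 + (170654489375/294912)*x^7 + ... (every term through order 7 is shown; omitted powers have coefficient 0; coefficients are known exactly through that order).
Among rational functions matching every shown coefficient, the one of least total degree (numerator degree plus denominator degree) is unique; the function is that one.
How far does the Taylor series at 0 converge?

The radius of convergence is -3/4 + (1/20)*sqrt(385).

No rational of total degree below 6 reproduces all 8 coefficients; solving the [2/4] Pade equations on them gives f(x) = (13*x**2/35 + 5*x/18 - 7/15)/(x**2 - 3*x/2 - 2/5)**2, whose expansion matches every shown term.
Denominator factor (x**2 - 3*x/2 - 2/5)^2: discriminant 77/20, real irrational roots 3/4 + (1/20)*sqrt(385) and 3/4 - (1/20)*sqrt(385); poles of order 2, moduli 3/4 + (1/20)*sqrt(385) and -3/4 + (1/20)*sqrt(385).
The radius of convergence is the smallest modulus among the singular points: -3/4 + (1/20)*sqrt(385).


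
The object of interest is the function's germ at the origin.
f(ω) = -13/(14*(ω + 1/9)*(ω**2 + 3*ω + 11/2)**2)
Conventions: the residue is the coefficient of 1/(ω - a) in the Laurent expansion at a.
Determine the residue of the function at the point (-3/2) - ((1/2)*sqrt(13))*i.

The residue is (85293/4927447) + ((425700/64056811)*sqrt(13))*i.


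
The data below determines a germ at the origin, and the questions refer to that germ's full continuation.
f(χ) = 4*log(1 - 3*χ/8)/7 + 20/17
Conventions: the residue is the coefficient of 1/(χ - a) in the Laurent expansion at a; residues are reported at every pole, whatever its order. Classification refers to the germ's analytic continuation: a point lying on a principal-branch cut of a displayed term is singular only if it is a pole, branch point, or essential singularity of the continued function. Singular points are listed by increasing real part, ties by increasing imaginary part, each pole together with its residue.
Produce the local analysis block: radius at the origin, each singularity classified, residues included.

Radius of convergence at 0: 8/3.
At 8/3: a logarithmic branch point.

Branch term (4/7)*log(1 - χ/(8/3)): its argument vanishes at χ = 8/3, a logarithmic branch point, modulus 8/3.
The radius of convergence is the smallest modulus among the singular points: 8/3.


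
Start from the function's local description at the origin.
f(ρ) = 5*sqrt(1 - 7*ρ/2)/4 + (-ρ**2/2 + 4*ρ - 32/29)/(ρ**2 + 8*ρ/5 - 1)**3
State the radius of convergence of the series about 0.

Denominator factor (ρ**2 + 8*ρ/5 - 1)^3: discriminant 164/25, real irrational roots -4/5 + (1/5)*sqrt(41) and -4/5 - (1/5)*sqrt(41); poles of order 3, moduli -4/5 + (1/5)*sqrt(41) and 4/5 + (1/5)*sqrt(41).
Branch term (5/4)*sqrt(1 - ρ/(2/7)): its argument vanishes at ρ = 2/7, a square-root branch point, modulus 2/7.
The radius of convergence is the smallest modulus among the singular points: 2/7.

The radius of convergence is 2/7.


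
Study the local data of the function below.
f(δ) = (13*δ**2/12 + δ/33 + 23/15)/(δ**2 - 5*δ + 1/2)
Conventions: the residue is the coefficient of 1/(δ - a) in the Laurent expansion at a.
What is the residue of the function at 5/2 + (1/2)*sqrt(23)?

The factor δ**2 - 5*δ + 1/2 splits as (δ - a)(δ - a') with a = 5/2 + (1/2)*sqrt(23), a' = 5/2 - (1/2)*sqrt(23). At the order-1 pole a set g(δ) = (δ - a)*f(δ) = [13*δ**2/12 + δ/33 + 23/15] / (δ - a').
Simple pole: residue = g(a) at a = 5/2 + (1/2)*sqrt(23), which is 719/264 + (1607/2530)*sqrt(23).

The residue is 719/264 + (1607/2530)*sqrt(23).


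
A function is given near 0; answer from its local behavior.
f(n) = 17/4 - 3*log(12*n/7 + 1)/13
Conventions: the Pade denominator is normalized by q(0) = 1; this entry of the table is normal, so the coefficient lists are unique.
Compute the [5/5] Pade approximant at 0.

Taylor coefficients needed (expand at 0): a_0 = 17/4, a_1 = -36/91, a_2 = 216/637, a_3 = -1728/4459, a_4 = 15552/31213, a_5 = -746496/1092455, a_6 = 1492992/1529437, a_7 = -107495424/74942413, a_8 = 161243136/74942413, a_9 = -1719926784/524596891, a_10 = 92876046336/18360891185.
Write the denominator as Q(n) = 1 + q1*n + q2*n^2 + q3*n^3 + q4*n^4 + q5*n^5. Requiring Q*f - P = O(n^11) with deg P <= 5 kills the coefficients of n^6..n^10 in Q*f:
  n^6: a_6 + q1*a_5 + q2*a_4 + q3*a_3 + q4*a_2 + q5*a_1 = 0, i.e. 1492992/1529437 + (-746496/1092455)*q1 + (15552/31213)*q2 + (-1728/4459)*q3 + (216/637)*q4 + (-36/91)*q5 = 0.
  n^7: a_7 + q1*a_6 + q2*a_5 + q3*a_4 + q4*a_3 + q5*a_2 = 0, i.e. -107495424/74942413 + (1492992/1529437)*q1 + (-746496/1092455)*q2 + (15552/31213)*q3 + (-1728/4459)*q4 + (216/637)*q5 = 0.
  n^8: a_8 + q1*a_7 + q2*a_6 + q3*a_5 + q4*a_4 + q5*a_3 = 0, i.e. 161243136/74942413 + (-107495424/74942413)*q1 + (1492992/1529437)*q2 + (-746496/1092455)*q3 + (15552/31213)*q4 + (-1728/4459)*q5 = 0.
  n^9: a_9 + q1*a_8 + q2*a_7 + q3*a_6 + q4*a_5 + q5*a_4 = 0, i.e. -1719926784/524596891 + (161243136/74942413)*q1 + (-107495424/74942413)*q2 + (1492992/1529437)*q3 + (-746496/1092455)*q4 + (15552/31213)*q5 = 0.
  n^10: a_10 + q1*a_9 + q2*a_8 + q3*a_7 + q4*a_6 + q5*a_5 = 0, i.e. 92876046336/18360891185 + (-1719926784/524596891)*q1 + (161243136/74942413)*q2 + (-107495424/74942413)*q3 + (1492992/1529437)*q4 + (-746496/1092455)*q5 = 0.
Solving this linear system: q1 = 30/7, q2 = 320/49, q3 = 1440/343, q4 = 17280/16807, q5 = 6912/117649.
The numerator is Q*f truncated at degree 5: P0 = a_0 = 17/4; P1 = a_1 + q1*a_0 = 3243/182; P2 = a_2 + q1*a_1 + q2*a_0 = 16816/637; P3 = a_3 + q1*a_2 + q2*a_1 + q3*a_0 = 72792/4459; P4 = a_4 + q1*a_3 + q2*a_2 + q3*a_1 + q4*a_0 = 821664/218491; P5 = a_5 + q1*a_4 + q2*a_3 + q3*a_2 + q4*a_1 + q5*a_0 = 1435968/7647185.

The Pade approximant has numerator coefficients [17/4, 3243/182, 16816/637, 72792/4459, 821664/218491, 1435968/7647185]; denominator coefficients [1, 30/7, 320/49, 1440/343, 17280/16807, 6912/117649].
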